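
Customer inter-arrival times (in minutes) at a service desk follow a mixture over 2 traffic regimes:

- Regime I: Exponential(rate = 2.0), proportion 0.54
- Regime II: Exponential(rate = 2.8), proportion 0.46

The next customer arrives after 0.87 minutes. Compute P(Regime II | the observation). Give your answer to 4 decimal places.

The responsibility of component k is π_k f_k(x) divided by Σ_j π_j f_j(x).
Component likelihoods at x = 0.87 minutes:
  f_I = 0.351041
  f_II = 0.245029
Multiply by the mixture weights:
  π_I·f_I = 0.54 × 0.351041 = 0.189562
  π_II·f_II = 0.46 × 0.245029 = 0.112713
Evidence: 0.189562 + 0.112713 = 0.302275
P(Regime II | 0.87 minutes) ≈ 0.3729

0.3729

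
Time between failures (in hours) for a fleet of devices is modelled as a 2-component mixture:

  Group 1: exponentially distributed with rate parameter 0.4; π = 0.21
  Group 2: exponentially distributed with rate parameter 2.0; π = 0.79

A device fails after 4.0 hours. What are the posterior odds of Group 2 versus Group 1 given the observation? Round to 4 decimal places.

Only the two components matter; the odds are (π_i f_i(x)) / (π_j f_j(x)).
Exponential densities:
  p_1 = 0.4·e^(−0.4·4.0) = 0.4·e^(−1.6000) = 0.0807586
  p_2 = 2.0·e^(−2.0·4.0) = 2.0·e^(−8.0000) = 0.000670925
Odds = (0.79/0.21) × (0.000670925/0.0807586) = 3.7619 × 0.00830779 ≈ 0.0313

0.0313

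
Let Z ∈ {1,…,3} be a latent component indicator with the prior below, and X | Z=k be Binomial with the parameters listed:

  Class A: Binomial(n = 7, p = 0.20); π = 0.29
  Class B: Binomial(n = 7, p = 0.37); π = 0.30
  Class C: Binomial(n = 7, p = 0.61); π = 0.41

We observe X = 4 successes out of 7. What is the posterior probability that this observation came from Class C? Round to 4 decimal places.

0.6720

By Bayes' theorem, P(k | x) = π_k f_k(x) / Σ_j π_j f_j(x).
Component likelihoods at x = 4 successes out of 7:
  L_A = C(7,4)·0.20^4·0.80^3 = 35·0.0016·0.512 = 0.028672
  L_B = C(7,4)·0.37^4·0.63^3 = 35·0.0187416·0.250047 = 0.16402
  L_C = C(7,4)·0.61^4·0.39^3 = 35·0.138458·0.059319 = 0.287463
Unnormalised posteriors:
  π_A·L_A = 0.29 × 0.028672 = 0.00831488
  π_B·L_B = 0.30 × 0.16402 = 0.049206
  π_C·L_C = 0.41 × 0.287463 = 0.11786
Sum: 0.00831488 + 0.049206 + 0.11786 = 0.17538
P(Class C | the observation) ≈ 0.6720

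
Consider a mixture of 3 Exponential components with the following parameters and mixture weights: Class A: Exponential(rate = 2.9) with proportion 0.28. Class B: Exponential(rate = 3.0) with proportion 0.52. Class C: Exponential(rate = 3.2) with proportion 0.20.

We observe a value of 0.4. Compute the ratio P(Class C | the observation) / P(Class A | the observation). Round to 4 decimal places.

Posterior odds = (P(Z=i) f_i(x)) / (P(Z=j) f_j(x)); the normalising sum cancels.
Component likelihoods at x = 0.4:
  p_A = 0.90911
  p_B = 0.903583
  p_C = 0.889719
Posterior odds = (P(Z=C)·p_C) / (P(Z=A)·p_A) = (0.20·0.889719) / (0.28·0.90911) = 0.177944 / 0.254551 ≈ 0.6991

0.6991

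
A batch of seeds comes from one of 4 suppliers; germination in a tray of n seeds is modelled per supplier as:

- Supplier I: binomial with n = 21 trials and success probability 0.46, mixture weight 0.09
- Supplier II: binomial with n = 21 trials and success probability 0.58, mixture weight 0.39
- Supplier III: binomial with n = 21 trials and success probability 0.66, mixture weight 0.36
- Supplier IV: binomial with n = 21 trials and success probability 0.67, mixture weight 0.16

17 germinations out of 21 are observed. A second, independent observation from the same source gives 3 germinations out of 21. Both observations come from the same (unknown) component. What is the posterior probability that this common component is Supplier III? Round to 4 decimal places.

0.0682

By Bayes' theorem, P(k | x) = π_k f_k(x) / Σ_j π_j f_j(x).
Since both observations come from the same component, the likelihood for component k is f_k(x₁)·f_k(x₂).
  f_I = [C(21,17)·0.46^17·0.54^4 = 5985·1.84877e-06·0.0850306 = 0.000940854] × [0.00197339] = 1.85667e-06
  f_II = [C(21,17)·0.58^17·0.42^4 = 5985·9.51209e-05·0.031117 = 0.0177148] × [4.29164e-05] = 7.60256e-07
  f_III = [C(21,17)·0.66^17·0.34^4 = 5985·0.000855553·0.0133634 = 0.0684269] × [1.40963e-06] = 9.64563e-08
  f_IV = [C(21,17)·0.67^17·0.33^4 = 5985·0.00110477·0.0118592 = 0.0784136] × [8.61642e-07] = 6.75645e-08
Prior × likelihood for each component:
  π_I·f_I = 0.09 × 1.85667e-06 = 1.671e-07
  π_II·f_II = 0.39 × 7.60256e-07 = 2.965e-07
  π_III·f_III = 0.36 × 9.64563e-08 = 3.47243e-08
  π_IV·f_IV = 0.16 × 6.75645e-08 = 1.08103e-08
Denominator: 1.671e-07 + 2.965e-07 + 3.47243e-08 + 1.08103e-08 = 5.09135e-07
So the posterior for Supplier III is 3.47243e-08 / 5.09135e-07 ≈ 0.0682.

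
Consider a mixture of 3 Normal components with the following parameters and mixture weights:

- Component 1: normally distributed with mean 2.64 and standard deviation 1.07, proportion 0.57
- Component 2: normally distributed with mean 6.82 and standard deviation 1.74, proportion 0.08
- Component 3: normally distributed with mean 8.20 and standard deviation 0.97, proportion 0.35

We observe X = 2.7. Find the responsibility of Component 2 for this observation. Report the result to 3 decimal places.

The responsibility of component k is π_k f_k(x) divided by Σ_j π_j f_j(x).
Normal densities:
  L_1 = 0.372258
  L_2 = 0.0138968
  L_3 = 4.29378e-08
Unnormalised posteriors:
  π_1·L_1 = 0.57 × 0.372258 = 0.212187
  π_2·L_2 = 0.08 × 0.0138968 = 0.00111174
  π_3·L_3 = 0.35 × 4.29378e-08 = 1.50282e-08
Marginal: 0.212187 + 0.00111174 + 1.50282e-08 = 0.213299
P(Component 2 | data) = 0.00111174 / 0.213299 ≈ 0.005

0.005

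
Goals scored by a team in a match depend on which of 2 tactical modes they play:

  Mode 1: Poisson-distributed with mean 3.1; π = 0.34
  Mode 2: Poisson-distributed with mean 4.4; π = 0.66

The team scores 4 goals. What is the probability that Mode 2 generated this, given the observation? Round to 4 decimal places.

0.6822

Apply Bayes' rule: the posterior for each component is proportional to its prior times its likelihood at x.
Evaluate each component's likelihood at the observed value:
  p_1 = e^(−3.1)·3.1^4/4! = 0.17335
  p_2 = e^(−4.4)·4.4^4/4! = 0.191736
Unnormalised posteriors:
  π_1·p_1 = 0.34 × 0.17335 = 0.0589388
  π_2·p_2 = 0.66 × 0.191736 = 0.126546
Evidence: 0.0589388 + 0.126546 = 0.185485
So the posterior for Mode 2 is 0.126546 / 0.185485 ≈ 0.6822.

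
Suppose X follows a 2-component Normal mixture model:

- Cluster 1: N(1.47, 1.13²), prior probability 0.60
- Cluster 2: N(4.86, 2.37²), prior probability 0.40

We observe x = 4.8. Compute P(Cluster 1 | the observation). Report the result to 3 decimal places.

Apply Bayes' rule: the posterior for each component is proportional to its prior times its likelihood at x.
Component likelihoods at x = 4.8:
  f_1 = (1/(1.13·√(2π)))·exp(−(4.8−1.47)²/(2·1.13²)) = 0.353046·exp(-4.34212) = 0.00459276
  f_2 = (1/(2.37·√(2π)))·exp(−(4.8−4.86)²/(2·2.37²)) = 0.168330·exp(-0.00032) = 0.168276
Weight by the priors:
  P(Z=1)·f_1 = 0.60 × 0.00459276 = 0.00275566
  P(Z=2)·f_2 = 0.40 × 0.168276 = 0.0673105
Evidence: 0.00275566 + 0.0673105 = 0.0700661
Responsibility of Cluster 1: 0.00275566 / 0.0700661 ≈ 0.039

0.039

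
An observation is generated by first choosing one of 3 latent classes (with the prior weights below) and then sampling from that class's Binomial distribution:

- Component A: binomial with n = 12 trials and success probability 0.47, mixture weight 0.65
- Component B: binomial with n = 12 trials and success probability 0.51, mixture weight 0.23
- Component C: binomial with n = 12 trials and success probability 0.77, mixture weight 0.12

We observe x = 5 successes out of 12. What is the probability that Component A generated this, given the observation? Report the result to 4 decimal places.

0.7612

P(component k | x) = P(Z=k)·f_k(x) / marginal(x), where marginal(x) = Σ_j P(Z=j)·f_j(x).
Component likelihoods at x = 5 successes out of 12:
  f_A = C(12,5)·0.47^5·0.53^7 = 792·0.0229345·0.0117471 = 0.213376
  f_B = C(12,5)·0.51^5·0.49^7 = 792·0.0345025·0.00678223 = 0.185331
  f_C = C(12,5)·0.77^5·0.23^7 = 792·0.270678·3.40483e-05 = 0.00729917
Multiply by the mixture weights:
  P(Z=A)·f_A = 0.65 × 0.213376 = 0.138694
  P(Z=B)·f_B = 0.23 × 0.185331 = 0.0426262
  P(Z=C)·f_C = 0.12 × 0.00729917 = 0.000875901
Evidence: 0.138694 + 0.0426262 + 0.000875901 = 0.182196
So the posterior for Component A is 0.138694 / 0.182196 ≈ 0.7612.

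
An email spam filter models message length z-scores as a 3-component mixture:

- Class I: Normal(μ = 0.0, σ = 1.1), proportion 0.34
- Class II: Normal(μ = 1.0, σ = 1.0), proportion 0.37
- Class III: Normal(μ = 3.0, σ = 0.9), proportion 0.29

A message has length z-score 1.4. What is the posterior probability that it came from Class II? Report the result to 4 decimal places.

0.6262

By Bayes' theorem, P(k | x) = π_k f_k(x) / Σ_j π_j f_j(x).
Component likelihoods at x = 1.4:
  f_I = 0.161352
  f_II = 0.36827
  f_III = 0.0912799
Multiply by the mixture weights:
  π_I·f_I = 0.34 × 0.161352 = 0.0548597
  π_II·f_II = 0.37 × 0.36827 = 0.13626
  π_III·f_III = 0.29 × 0.0912799 = 0.0264712
Marginal: 0.0548597 + 0.13626 + 0.0264712 = 0.217591
Responsibility of Class II: 0.13626 / 0.217591 ≈ 0.6262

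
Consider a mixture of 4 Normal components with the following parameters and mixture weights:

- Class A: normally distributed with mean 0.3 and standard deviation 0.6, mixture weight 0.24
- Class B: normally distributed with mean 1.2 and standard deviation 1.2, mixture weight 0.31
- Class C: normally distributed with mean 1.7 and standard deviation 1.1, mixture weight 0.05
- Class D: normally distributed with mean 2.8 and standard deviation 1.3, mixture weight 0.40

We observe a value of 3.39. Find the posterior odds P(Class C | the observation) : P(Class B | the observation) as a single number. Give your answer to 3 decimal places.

0.286

Posterior odds = (P(Z=i) f_i(x)) / (P(Z=j) f_j(x)); the normalising sum cancels.
Component likelihoods at x = 3.39:
  L_A = 1.15737e-06
  L_B = 0.0628771
  L_C = 0.111419
  L_D = 0.276847
Odds = (0.05/0.31) × (0.111419/0.0628771) = 0.16129 × 1.77201 ≈ 0.286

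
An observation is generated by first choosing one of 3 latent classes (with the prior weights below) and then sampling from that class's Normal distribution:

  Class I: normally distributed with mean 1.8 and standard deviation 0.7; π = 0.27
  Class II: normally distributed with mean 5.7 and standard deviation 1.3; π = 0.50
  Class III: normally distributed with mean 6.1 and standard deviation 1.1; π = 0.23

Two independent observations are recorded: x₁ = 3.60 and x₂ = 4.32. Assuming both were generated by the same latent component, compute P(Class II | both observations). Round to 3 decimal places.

Apply Bayes' rule: the posterior for each component is proportional to its prior times its likelihood at x.
Since both observations come from the same component, the likelihood for component k is f_k(x₁)·f_k(x₂).
  p_I = [0.0208921] × [0.000874146] = 1.82627e-05
  p_II = [0.0832392] × [0.174691] = 0.0145412
  p_III = [0.0274087] × [0.0979297] = 0.00268413
Unnormalised posteriors:
  P(Z=I)·p_I = 0.27 × 1.82627e-05 = 4.93093e-06
  P(Z=II)·p_II = 0.50 × 0.0145412 = 0.00727059
  P(Z=III)·p_III = 0.23 × 0.00268413 = 0.00061735
Normaliser: 4.93093e-06 + 0.00727059 + 0.00061735 = 0.00789287
P(Class II | data) = 0.00727059 / 0.00789287 ≈ 0.921

0.921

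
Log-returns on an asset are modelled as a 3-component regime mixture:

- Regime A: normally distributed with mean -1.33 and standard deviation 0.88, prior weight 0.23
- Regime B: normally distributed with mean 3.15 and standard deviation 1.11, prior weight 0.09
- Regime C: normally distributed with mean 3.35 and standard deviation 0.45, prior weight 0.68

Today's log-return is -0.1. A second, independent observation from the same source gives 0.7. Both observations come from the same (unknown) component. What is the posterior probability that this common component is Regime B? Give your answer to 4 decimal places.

Apply Bayes' rule: the posterior for each component is proportional to its prior times its likelihood at x.
Since both observations come from the same component, the likelihood for component k is f_k(x₁)·f_k(x₂).
  p_A = [0.170687] × [0.0316882] = 0.00540876
  p_B = [0.00494351] × [0.0314555] = 0.000155501
  p_C = [1.5285e-13] × [2.61364e-08] = 3.99495e-21
Weight by the priors:
  w_A·p_A = 0.23 × 0.00540876 = 0.00124401
  w_B·p_B = 0.09 × 0.000155501 = 1.39951e-05
  w_C·p_C = 0.68 × 3.99495e-21 = 2.71656e-21
Normaliser: 0.00124401 + 1.39951e-05 + 2.71656e-21 = 0.00125801
So the posterior for Regime B is 1.39951e-05 / 0.00125801 ≈ 0.0111.

0.0111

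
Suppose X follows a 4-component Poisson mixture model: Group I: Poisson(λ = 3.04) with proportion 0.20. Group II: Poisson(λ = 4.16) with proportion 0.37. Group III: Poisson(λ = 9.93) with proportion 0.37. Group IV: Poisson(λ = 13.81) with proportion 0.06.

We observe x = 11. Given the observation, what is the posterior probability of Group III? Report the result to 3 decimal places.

0.870

Posterior ∝ prior × likelihood, so P(k | x) ∝ π_k f_k(x); normalise over all components.
Evaluate each component's likelihood at the observed value:
  f_I = 0.000245583
  f_II = 0.00252468
  f_III = 0.112912
  f_IV = 0.0877744
Unnormalised posteriors:
  π_I·f_I = 0.20 × 0.000245583 = 4.91166e-05
  π_II·f_II = 0.37 × 0.00252468 = 0.000934131
  π_III·f_III = 0.37 × 0.112912 = 0.0417776
  π_IV·f_IV = 0.06 × 0.0877744 = 0.00526646
Evidence: 4.91166e-05 + 0.000934131 + 0.0417776 + 0.00526646 = 0.0480273
P(Group III | 11) = 0.0417776 / 0.0480273 ≈ 0.870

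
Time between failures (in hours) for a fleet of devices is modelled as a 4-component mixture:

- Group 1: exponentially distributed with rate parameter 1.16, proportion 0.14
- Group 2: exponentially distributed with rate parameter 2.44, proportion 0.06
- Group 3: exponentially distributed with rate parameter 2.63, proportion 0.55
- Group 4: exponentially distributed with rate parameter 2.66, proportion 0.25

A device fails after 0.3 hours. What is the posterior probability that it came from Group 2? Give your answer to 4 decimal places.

By Bayes' theorem, P(k | x) = P(Z=k) f_k(x) / Σ_j P(Z=j) f_j(x).
Exponential densities:
  f_1 = 0.819075
  f_2 = 1.17351
  f_3 = 1.19481
  f_4 = 1.19761
Prior × likelihood for each component:
  P(Z=1)·f_1 = 0.14 × 0.819075 = 0.11467
  P(Z=2)·f_2 = 0.06 × 1.17351 = 0.0704105
  P(Z=3)·f_3 = 0.55 × 1.19481 = 0.657143
  P(Z=4)·f_4 = 0.25 × 1.19761 = 0.299402
Marginal: 0.11467 + 0.0704105 + 0.657143 + 0.299402 = 1.14163
So the posterior for Group 2 is 0.0704105 / 1.14163 ≈ 0.0617.

0.0617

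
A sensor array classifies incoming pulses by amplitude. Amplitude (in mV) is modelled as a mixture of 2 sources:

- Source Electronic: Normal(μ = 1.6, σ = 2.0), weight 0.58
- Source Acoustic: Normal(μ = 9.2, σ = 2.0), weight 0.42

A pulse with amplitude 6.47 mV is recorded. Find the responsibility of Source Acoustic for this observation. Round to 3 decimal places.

By Bayes' theorem, P(k | x) = π_k f_k(x) / Σ_j π_j f_j(x).
Component likelihoods at x = 6.47 mV:
  p_Electronic = 0.0102888
  p_Acoustic = 0.0785753
Prior × likelihood for each component:
  π_Electronic·p_Electronic = 0.58 × 0.0102888 = 0.00596751
  π_Acoustic·p_Acoustic = 0.42 × 0.0785753 = 0.0330016
Normaliser: 0.00596751 + 0.0330016 = 0.0389691
P(Source Acoustic | the observation) ≈ 0.847

0.847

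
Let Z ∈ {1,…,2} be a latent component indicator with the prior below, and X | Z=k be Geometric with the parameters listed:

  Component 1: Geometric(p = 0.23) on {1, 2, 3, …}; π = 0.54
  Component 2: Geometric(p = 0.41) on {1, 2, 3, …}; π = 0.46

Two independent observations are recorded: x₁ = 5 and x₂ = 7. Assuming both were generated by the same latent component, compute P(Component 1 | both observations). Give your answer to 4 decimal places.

0.8412

Posterior ∝ prior × likelihood, so P(k | x) ∝ w_k f_k(x); normalise over all components.
Since both observations come from the same component, the likelihood for component k is f_k(x₁)·f_k(x₂).
  p_1 = [0.23·(1−0.23)^4 = 0.23·0.35153 = 0.080852] × [0.0479371] = 0.00387581
  p_2 = [0.41·(1−0.41)^4 = 0.41·0.121174 = 0.0496812] × [0.017294] = 0.000859187
Prior × likelihood for each component:
  w_1·p_1 = 0.54 × 0.00387581 = 0.00209294
  w_2·p_2 = 0.46 × 0.000859187 = 0.000395226
Denominator: 0.00209294 + 0.000395226 = 0.00248817
P(Component 1 | x) ≈ 0.8412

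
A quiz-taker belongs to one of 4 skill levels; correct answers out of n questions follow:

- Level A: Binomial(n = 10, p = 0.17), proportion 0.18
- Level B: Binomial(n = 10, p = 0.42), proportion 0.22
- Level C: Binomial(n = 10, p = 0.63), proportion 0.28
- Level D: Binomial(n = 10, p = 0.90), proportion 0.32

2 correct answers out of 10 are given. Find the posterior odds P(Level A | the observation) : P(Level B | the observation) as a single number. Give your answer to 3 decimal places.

Posterior odds = (w_i f_i(x)) / (w_j f_j(x)); the normalising sum cancels.
Component likelihoods at x = 2 correct answers out of 10:
  p_A = C(10,2)·0.17^2·0.83^8 = 45·0.0289·0.225229 = 0.292911
  p_B = C(10,2)·0.42^2·0.58^8 = 45·0.1764·0.0128063 = 0.101656
  p_C = C(10,2)·0.63^2·0.37^8 = 45·0.3969·0.000351248 = 0.00627346
  p_D = C(10,2)·0.90^2·0.10^8 = 45·0.81·1e-08 = 3.645e-07
0.0527239 / 0.0223644 ≈ 2.357

2.357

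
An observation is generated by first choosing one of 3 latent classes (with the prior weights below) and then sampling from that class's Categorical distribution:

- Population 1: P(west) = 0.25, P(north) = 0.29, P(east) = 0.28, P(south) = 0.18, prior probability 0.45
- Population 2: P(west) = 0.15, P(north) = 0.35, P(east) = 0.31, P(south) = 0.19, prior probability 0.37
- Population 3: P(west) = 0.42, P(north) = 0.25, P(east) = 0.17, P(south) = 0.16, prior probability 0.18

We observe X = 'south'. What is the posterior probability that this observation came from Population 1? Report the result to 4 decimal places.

By Bayes' theorem, P(k | x) = P(Z=k) f_k(x) / Σ_j P(Z=j) f_j(x).
Component likelihoods at x = 'south':
  L_1 = 0.18
  L_2 = 0.19
  L_3 = 0.16
Prior × likelihood for each component:
  P(Z=1)·L_1 = 0.45 × 0.18 = 0.081
  P(Z=2)·L_2 = 0.37 × 0.19 = 0.0703
  P(Z=3)·L_3 = 0.18 × 0.16 = 0.0288
Denominator: 0.081 + 0.0703 + 0.0288 = 0.1801
P(Population 1 | data) = 0.081 / 0.1801 ≈ 0.4498

0.4498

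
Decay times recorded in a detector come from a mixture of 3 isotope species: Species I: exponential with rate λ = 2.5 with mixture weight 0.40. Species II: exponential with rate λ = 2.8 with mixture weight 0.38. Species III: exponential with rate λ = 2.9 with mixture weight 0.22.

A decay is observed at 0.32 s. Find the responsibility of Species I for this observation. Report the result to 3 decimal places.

0.396

The responsibility of component k is P(Z=k) f_k(x) divided by Σ_j P(Z=j) f_j(x).
Evaluate each component's likelihood at the observed value:
  f_I = 2.5·e^(−2.5·0.32) = 2.5·e^(−0.8000) = 1.12332
  f_II = 2.8·e^(−2.8·0.32) = 2.8·e^(−0.8960) = 1.14296
  f_III = 2.9·e^(−2.9·0.32) = 2.9·e^(−0.9280) = 1.1465
Multiply by the mixture weights:
  P(Z=I)·f_I = 0.40 × 1.12332 = 0.449329
  P(Z=II)·f_II = 0.38 × 1.14296 = 0.434324
  P(Z=III)·f_III = 0.22 × 1.1465 = 0.252229
Sum: 0.449329 + 0.434324 + 0.252229 = 1.13588
Responsibility of Species I: 0.449329 / 1.13588 ≈ 0.396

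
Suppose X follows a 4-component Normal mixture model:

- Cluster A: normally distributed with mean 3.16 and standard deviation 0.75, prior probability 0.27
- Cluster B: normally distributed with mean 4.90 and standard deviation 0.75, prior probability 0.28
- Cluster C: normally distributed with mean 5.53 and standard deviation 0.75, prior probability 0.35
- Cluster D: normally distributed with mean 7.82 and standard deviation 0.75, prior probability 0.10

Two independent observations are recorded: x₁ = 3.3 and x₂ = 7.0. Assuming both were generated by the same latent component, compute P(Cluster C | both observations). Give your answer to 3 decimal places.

P(component k | x) = π_k·f_k(x) / marginal(x), where marginal(x) = Σ_j π_j·f_j(x).
Since both observations come from the same component, the likelihood for component k is f_k(x₁)·f_k(x₂).
  p_A = [(1/(0.75·√(2π)))·exp(−(3.3−3.16)²/(2·0.75²)) = 0.531923·exp(-0.01742) = 0.522736] × [1.0801e-06] = 5.64607e-07
  p_B = [(1/(0.75·√(2π)))·exp(−(3.3−4.90)²/(2·0.75²)) = 0.531923·exp(-2.27556) = 0.0546497] × [0.0105539] = 0.000576769
  p_C = [(1/(0.75·√(2π)))·exp(−(3.3−5.53)²/(2·0.75²)) = 0.531923·exp(-4.42036) = 0.00639901] × [0.0779213] = 0.000498619
  p_D = [(1/(0.75·√(2π)))·exp(−(3.3−7.82)²/(2·0.75²)) = 0.531923·exp(-18.16036) = 6.90091e-09] × [0.292601] = 2.01921e-09
Unnormalised posteriors:
  π_A·p_A = 0.27 × 5.64607e-07 = 1.52444e-07
  π_B·p_B = 0.28 × 0.000576769 = 0.000161495
  π_C·p_C = 0.35 × 0.000498619 = 0.000174517
  π_D·p_D = 0.10 × 2.01921e-09 = 2.01921e-10
Sum: 1.52444e-07 + 0.000161495 + 0.000174517 + 2.01921e-10 = 0.000336165
Responsibility of Cluster C: 0.000174517 / 0.000336165 ≈ 0.519

0.519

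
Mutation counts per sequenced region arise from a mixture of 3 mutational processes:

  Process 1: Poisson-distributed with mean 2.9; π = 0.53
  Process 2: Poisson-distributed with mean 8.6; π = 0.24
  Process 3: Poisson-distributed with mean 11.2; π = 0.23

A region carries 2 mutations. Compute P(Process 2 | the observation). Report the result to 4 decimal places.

0.0131

Posterior ∝ prior × likelihood, so P(k | x) ∝ π_k f_k(x); normalise over all components.
Evaluate each component's likelihood at the observed value:
  L_1 = 0.231373
  L_2 = 0.00680823
  L_3 = 0.000857646
Weight by the priors:
  π_1·L_1 = 0.53 × 0.231373 = 0.122627
  π_2·L_2 = 0.24 × 0.00680823 = 0.00163398
  π_3·L_3 = 0.23 × 0.000857646 = 0.000197258
Normaliser: 0.122627 + 0.00163398 + 0.000197258 = 0.124459
P(Process 2 | x) ≈ 0.0131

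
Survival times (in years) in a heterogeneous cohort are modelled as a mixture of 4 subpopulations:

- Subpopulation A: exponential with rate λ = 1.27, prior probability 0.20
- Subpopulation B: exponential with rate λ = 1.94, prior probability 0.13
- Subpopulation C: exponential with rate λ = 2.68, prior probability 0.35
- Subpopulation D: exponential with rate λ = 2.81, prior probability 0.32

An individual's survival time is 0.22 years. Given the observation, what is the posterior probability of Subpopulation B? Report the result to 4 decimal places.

P(component k | x) = π_k·f_k(x) / marginal(x), where marginal(x) = Σ_j π_j·f_j(x).
Component likelihoods at x = 0.22 years:
  L_A = 1.27·e^(−1.27·0.22) = 1.27·e^(−0.2794) = 0.960421
  L_B = 1.94·e^(−1.94·0.22) = 1.94·e^(−0.4268) = 1.26603
  L_C = 2.68·e^(−2.68·0.22) = 2.68·e^(−0.5896) = 1.48619
  L_D = 2.81·e^(−2.81·0.22) = 2.81·e^(−0.6182) = 1.51435
Weight by the priors:
  π_A·L_A = 0.20 × 0.960421 = 0.192084
  π_B·L_B = 0.13 × 1.26603 = 0.164584
  π_C·L_C = 0.35 × 1.48619 = 0.520167
  π_D·L_D = 0.32 × 1.51435 = 0.484591
Denominator: 0.192084 + 0.164584 + 0.520167 + 0.484591 = 1.36143
Responsibility of Subpopulation B: 0.164584 / 1.36143 ≈ 0.1209

0.1209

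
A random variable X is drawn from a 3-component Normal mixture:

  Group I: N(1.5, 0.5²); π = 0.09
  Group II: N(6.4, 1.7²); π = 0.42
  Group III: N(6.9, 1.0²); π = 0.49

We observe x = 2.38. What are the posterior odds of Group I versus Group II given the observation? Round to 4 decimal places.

Since P(k|x) ∝ π_k f_k(x), the posterior odds are π_i f_i(x) / (π_j f_j(x)).
Evaluate each component's likelihood at the observed value:
  f_I = 0.169553
  f_II = 0.0143288
  f_III = 1.46051e-05
Posterior odds = (π_I·f_I) / (π_II·f_II) = (0.09·0.169553) / (0.42·0.0143288) = 0.0152597 / 0.0060181 ≈ 2.5356

2.5356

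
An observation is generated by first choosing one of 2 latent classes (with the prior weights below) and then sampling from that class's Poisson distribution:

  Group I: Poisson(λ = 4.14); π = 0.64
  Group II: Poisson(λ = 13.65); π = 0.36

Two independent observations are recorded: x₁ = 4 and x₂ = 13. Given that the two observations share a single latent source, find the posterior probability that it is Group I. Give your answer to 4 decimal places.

P(component k | x) = P(Z=k)·f_k(x) / marginal(x), where marginal(x) = Σ_j P(Z=j)·f_j(x).
Since both observations come from the same component, the likelihood for component k is f_k(x₁)·f_k(x₂).
  p_I = [e^(−4.14)·4.14^4/4! = 0.1949] × [0.000268377] = 5.23065e-05
  p_II = [e^(−13.65)·13.65^4/4! = 0.00170687] × [0.108224] = 0.000184724
Unnormalised posteriors:
  P(Z=I)·p_I = 0.64 × 5.23065e-05 = 3.34762e-05
  P(Z=II)·p_II = 0.36 × 0.000184724 = 6.65008e-05
Evidence: 3.34762e-05 + 6.65008e-05 = 9.99769e-05
So the posterior for Group I is 3.34762e-05 / 9.99769e-05 ≈ 0.3348.

0.3348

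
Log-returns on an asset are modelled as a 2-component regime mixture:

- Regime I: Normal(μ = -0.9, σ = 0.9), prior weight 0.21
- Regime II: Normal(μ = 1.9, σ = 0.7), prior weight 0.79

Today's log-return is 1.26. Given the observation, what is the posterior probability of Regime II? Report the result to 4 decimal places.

Apply Bayes' rule: the posterior for each component is proportional to its prior times its likelihood at x.
Evaluate each component's likelihood at the observed value:
  p_I = 0.0248828
  p_II = 0.375227
Prior × likelihood for each component:
  P(Z=I)·p_I = 0.21 × 0.0248828 = 0.00522539
  P(Z=II)·p_II = 0.79 × 0.375227 = 0.29643
Evidence: 0.00522539 + 0.29643 = 0.301655
P(Regime II | the observation) ≈ 0.9827

0.9827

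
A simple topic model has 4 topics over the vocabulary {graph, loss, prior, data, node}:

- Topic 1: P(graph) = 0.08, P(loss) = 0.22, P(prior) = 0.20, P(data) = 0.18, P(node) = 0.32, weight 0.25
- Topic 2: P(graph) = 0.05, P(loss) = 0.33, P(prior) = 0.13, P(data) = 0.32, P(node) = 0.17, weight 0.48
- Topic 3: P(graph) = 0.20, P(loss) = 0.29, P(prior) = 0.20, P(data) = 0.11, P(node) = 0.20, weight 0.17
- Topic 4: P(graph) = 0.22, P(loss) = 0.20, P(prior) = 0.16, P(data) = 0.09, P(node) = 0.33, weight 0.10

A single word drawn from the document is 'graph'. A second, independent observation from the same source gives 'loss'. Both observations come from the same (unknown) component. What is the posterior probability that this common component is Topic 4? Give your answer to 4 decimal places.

The responsibility of component k is w_k f_k(x) divided by Σ_j w_j f_j(x).
Since both observations come from the same component, the likelihood for component k is f_k(x₁)·f_k(x₂).
  f_1 = [P(graph | comp) = 0.08] × [0.22] = 0.0176
  f_2 = [P(graph | comp) = 0.05] × [0.33] = 0.0165
  f_3 = [P(graph | comp) = 0.20] × [0.29] = 0.058
  f_4 = [P(graph | comp) = 0.22] × [0.2] = 0.044
Unnormalised posteriors:
  w_1·f_1 = 0.25 × 0.0176 = 0.0044
  w_2·f_2 = 0.48 × 0.0165 = 0.00792
  w_3·f_3 = 0.17 × 0.058 = 0.00986
  w_4·f_4 = 0.10 × 0.044 = 0.0044
Normaliser: 0.0044 + 0.00792 + 0.00986 + 0.0044 = 0.02658
P(Topic 4 | data) = 0.0044 / 0.02658 ≈ 0.1655

0.1655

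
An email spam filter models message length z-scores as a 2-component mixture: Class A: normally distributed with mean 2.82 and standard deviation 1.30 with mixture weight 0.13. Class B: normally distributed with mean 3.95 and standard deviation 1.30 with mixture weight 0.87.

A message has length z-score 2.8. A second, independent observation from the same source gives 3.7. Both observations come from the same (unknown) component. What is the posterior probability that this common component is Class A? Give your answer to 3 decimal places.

0.152

Posterior ∝ prior × likelihood, so P(k | x) ∝ π_k f_k(x); normalise over all components.
Since both observations come from the same component, the likelihood for component k is f_k(x₁)·f_k(x₂).
  L_A = [0.306842] × [0.244042] = 0.0748824
  L_B = [0.20751] × [0.301256] = 0.0625137
Unnormalised posteriors:
  π_A·L_A = 0.13 × 0.0748824 = 0.00973471
  π_B·L_B = 0.87 × 0.0625137 = 0.054387
Normaliser: 0.00973471 + 0.054387 = 0.0641217
P(Class A | data) ≈ 0.152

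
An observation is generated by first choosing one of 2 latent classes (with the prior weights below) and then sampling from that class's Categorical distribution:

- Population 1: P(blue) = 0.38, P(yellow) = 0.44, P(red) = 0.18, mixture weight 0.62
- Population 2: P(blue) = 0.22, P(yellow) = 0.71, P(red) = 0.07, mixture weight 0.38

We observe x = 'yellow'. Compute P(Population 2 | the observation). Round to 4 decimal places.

0.4972

By Bayes' theorem, P(k | x) = P(Z=k) f_k(x) / Σ_j P(Z=j) f_j(x).
Evaluate each component's likelihood at the observed value:
  f_1 = P(yellow | comp) = 0.44
  f_2 = P(yellow | comp) = 0.71
Weight by the priors:
  P(Z=1)·f_1 = 0.62 × 0.44 = 0.2728
  P(Z=2)·f_2 = 0.38 × 0.71 = 0.2698
Sum: 0.2728 + 0.2698 = 0.5426
P(Population 2 | the observation) ≈ 0.4972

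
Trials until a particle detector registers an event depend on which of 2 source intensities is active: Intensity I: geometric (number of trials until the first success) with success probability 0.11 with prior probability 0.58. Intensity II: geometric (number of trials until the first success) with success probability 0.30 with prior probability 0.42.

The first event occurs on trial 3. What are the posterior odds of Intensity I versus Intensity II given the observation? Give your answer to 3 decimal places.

Posterior odds = (π_i f_i(x)) / (π_j f_j(x)); the normalising sum cancels.
Evaluate each component's likelihood at the observed value:
  f_I = 0.087131
  f_II = 0.147
Odds = (0.58/0.42) × (0.087131/0.147) = 1.38095 × 0.592728 ≈ 0.819

0.819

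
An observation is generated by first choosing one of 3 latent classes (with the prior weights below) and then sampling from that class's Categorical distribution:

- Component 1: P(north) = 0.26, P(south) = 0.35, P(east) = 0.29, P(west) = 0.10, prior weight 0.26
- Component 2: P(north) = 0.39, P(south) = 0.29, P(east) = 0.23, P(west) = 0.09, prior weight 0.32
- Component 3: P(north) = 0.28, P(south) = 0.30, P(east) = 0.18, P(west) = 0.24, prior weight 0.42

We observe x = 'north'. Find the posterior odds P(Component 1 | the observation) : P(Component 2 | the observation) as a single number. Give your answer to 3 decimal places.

Posterior odds = (π_i f_i(x)) / (π_j f_j(x)); the normalising sum cancels.
Evaluate each component's likelihood at the observed value:
  L_1 = 0.26
  L_2 = 0.39
  L_3 = 0.28
Posterior odds = (π_1·L_1) / (π_2·L_2) = (0.26·0.26) / (0.32·0.39) = 0.0676 / 0.1248 ≈ 0.542

0.542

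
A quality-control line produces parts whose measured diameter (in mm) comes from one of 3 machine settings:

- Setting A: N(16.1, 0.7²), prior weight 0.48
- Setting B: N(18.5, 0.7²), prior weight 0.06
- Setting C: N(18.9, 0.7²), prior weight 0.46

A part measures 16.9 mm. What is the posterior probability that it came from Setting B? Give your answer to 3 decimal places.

Apply Bayes' rule: the posterior for each component is proportional to its prior times its likelihood at x.
Evaluate each component's likelihood at the observed value:
  L_A = 0.296614
  L_B = 0.0418147
  L_C = 0.00962014
Weight by the priors:
  π_A·L_A = 0.48 × 0.296614 = 0.142375
  π_B·L_B = 0.06 × 0.0418147 = 0.00250888
  π_C·L_C = 0.46 × 0.00962014 = 0.00442527
Normaliser: 0.142375 + 0.00250888 + 0.00442527 = 0.149309
So the posterior for Setting B is 0.00250888 / 0.149309 ≈ 0.017.

0.017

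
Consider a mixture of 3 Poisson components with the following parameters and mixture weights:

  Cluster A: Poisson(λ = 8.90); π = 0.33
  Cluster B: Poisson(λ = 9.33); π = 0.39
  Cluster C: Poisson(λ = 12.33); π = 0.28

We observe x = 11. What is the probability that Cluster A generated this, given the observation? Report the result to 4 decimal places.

0.3046

The responsibility of component k is P(Z=k) f_k(x) divided by Σ_j P(Z=j) f_j(x).
Component likelihoods at x = 11:
  L_A = 0.094823
  L_B = 0.103651
  L_C = 0.110812
Prior × likelihood for each component:
  P(Z=A)·L_A = 0.33 × 0.094823 = 0.0312916
  P(Z=B)·L_B = 0.39 × 0.103651 = 0.040424
  P(Z=C)·L_C = 0.28 × 0.110812 = 0.0310274
Marginal: 0.0312916 + 0.040424 + 0.0310274 = 0.102743
Responsibility of Cluster A: 0.0312916 / 0.102743 ≈ 0.3046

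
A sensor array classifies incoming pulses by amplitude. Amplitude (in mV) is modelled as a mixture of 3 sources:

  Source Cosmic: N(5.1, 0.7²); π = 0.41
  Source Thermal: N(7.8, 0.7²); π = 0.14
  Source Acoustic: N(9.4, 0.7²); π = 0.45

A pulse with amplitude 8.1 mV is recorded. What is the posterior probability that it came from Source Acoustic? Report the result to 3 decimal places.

0.386

The responsibility of component k is w_k f_k(x) divided by Σ_j w_j f_j(x).
Evaluate each component's likelihood at the observed value:
  f_Cosmic = (1/(0.7·√(2π)))·exp(−(8.1−5.1)²/(2·0.7²)) = 0.569918·exp(-9.18367) = 5.8532e-05
  f_Thermal = (1/(0.7·√(2π)))·exp(−(8.1−7.8)²/(2·0.7²)) = 0.569918·exp(-0.09184) = 0.51991
  f_Acoustic = (1/(0.7·√(2π)))·exp(−(8.1−9.4)²/(2·0.7²)) = 0.569918·exp(-1.72449) = 0.101596
Multiply by the mixture weights:
  w_Cosmic·f_Cosmic = 0.41 × 5.8532e-05 = 2.39981e-05
  w_Thermal·f_Thermal = 0.14 × 0.51991 = 0.0727873
  w_Acoustic·f_Acoustic = 0.45 × 0.101596 = 0.0457181
Denominator: 2.39981e-05 + 0.0727873 + 0.0457181 = 0.118529
Responsibility of Source Acoustic: 0.0457181 / 0.118529 ≈ 0.386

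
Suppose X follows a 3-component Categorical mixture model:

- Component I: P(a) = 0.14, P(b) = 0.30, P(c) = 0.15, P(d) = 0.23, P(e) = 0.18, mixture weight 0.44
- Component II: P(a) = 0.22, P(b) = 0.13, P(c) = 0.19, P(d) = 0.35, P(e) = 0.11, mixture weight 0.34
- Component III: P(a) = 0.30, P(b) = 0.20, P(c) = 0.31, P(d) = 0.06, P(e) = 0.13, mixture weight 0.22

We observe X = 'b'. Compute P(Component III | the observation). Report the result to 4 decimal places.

The responsibility of component k is w_k f_k(x) divided by Σ_j w_j f_j(x).
Component likelihoods at x = 'b':
  L_I = P(b | comp) = 0.30
  L_II = P(b | comp) = 0.13
  L_III = P(b | comp) = 0.20
Multiply by the mixture weights:
  w_I·L_I = 0.44 × 0.3 = 0.132
  w_II·L_II = 0.34 × 0.13 = 0.0442
  w_III·L_III = 0.22 × 0.2 = 0.044
Normaliser: 0.132 + 0.0442 + 0.044 = 0.2202
So the posterior for Component III is 0.044 / 0.2202 ≈ 0.1998.

0.1998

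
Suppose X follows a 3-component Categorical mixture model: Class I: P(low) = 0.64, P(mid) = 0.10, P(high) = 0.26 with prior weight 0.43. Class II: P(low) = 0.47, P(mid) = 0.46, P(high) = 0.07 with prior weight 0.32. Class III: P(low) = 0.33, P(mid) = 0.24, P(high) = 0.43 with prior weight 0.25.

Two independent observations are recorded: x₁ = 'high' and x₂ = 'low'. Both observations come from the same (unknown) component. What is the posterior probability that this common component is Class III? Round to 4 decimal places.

By Bayes' theorem, P(k | x) = π_k f_k(x) / Σ_j π_j f_j(x).
Since both observations come from the same component, the likelihood for component k is f_k(x₁)·f_k(x₂).
  L_I = [0.26] × [0.64] = 0.1664
  L_II = [0.07] × [0.47] = 0.0329
  L_III = [0.43] × [0.33] = 0.1419
Unnormalised posteriors:
  π_I·L_I = 0.43 × 0.1664 = 0.071552
  π_II·L_II = 0.32 × 0.0329 = 0.010528
  π_III·L_III = 0.25 × 0.1419 = 0.035475
Evidence: 0.071552 + 0.010528 + 0.035475 = 0.117555
P(Class III | x₁, x₂) = 0.035475 / 0.117555 ≈ 0.3018

0.3018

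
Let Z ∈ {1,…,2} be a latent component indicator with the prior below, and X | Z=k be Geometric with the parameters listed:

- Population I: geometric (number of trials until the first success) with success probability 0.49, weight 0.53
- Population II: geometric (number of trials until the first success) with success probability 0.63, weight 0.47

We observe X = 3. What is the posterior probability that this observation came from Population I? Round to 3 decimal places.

By Bayes' theorem, P(k | x) = w_k f_k(x) / Σ_j w_j f_j(x).
Geometric probabilities:
  L_I = 0.49·(1−0.49)^2 = 0.49·0.2601 = 0.127449
  L_II = 0.63·(1−0.63)^2 = 0.63·0.1369 = 0.086247
Weight by the priors:
  w_I·L_I = 0.53 × 0.127449 = 0.067548
  w_II·L_II = 0.47 × 0.086247 = 0.0405361
Evidence: 0.067548 + 0.0405361 = 0.108084
Responsibility of Population I: 0.067548 / 0.108084 ≈ 0.625

0.625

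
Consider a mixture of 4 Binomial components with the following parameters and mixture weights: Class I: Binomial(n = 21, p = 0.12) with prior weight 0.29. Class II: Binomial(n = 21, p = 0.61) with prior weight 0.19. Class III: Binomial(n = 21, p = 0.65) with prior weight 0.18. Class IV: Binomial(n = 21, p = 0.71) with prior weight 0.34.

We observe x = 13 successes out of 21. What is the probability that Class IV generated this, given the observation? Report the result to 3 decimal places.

0.387

By Bayes' theorem, P(k | x) = π_k f_k(x) / Σ_j π_j f_j(x).
Evaluate each component's likelihood at the observed value:
  f_I = C(21,13)·0.12^13·0.88^8 = 203490·1.06993e-12·0.359635 = 7.82998e-08
  f_II = C(21,13)·0.61^13·0.39^8 = 203490·0.00161915·0.000535201 = 0.176339
  f_III = C(21,13)·0.65^13·0.35^8 = 203490·0.00369721·0.000225188 = 0.169419
  f_IV = C(21,13)·0.71^13·0.29^8 = 203490·0.0116509·5.00246e-05 = 0.1186
Prior × likelihood for each component:
  π_I·f_I = 0.29 × 7.82998e-08 = 2.27069e-08
  π_II·f_II = 0.19 × 0.176339 = 0.0335044
  π_III·f_III = 0.18 × 0.169419 = 0.0304953
  π_IV·f_IV = 0.34 × 0.1186 = 0.0403241
Marginal: 2.27069e-08 + 0.0335044 + 0.0304953 + 0.0403241 = 0.104324
P(Class IV | data) = 0.0403241 / 0.104324 ≈ 0.387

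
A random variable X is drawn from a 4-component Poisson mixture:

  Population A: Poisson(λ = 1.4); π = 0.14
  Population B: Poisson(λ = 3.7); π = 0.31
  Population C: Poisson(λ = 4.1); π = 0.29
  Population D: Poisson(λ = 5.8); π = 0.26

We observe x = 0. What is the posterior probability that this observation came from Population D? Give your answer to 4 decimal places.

0.0165

By Bayes' theorem, P(k | x) = π_k f_k(x) / Σ_j π_j f_j(x).
Evaluate each component's likelihood at the observed value:
  L_A = 0.246597
  L_B = 0.0247235
  L_C = 0.0165727
  L_D = 0.00302755
Multiply by the mixture weights:
  π_A·L_A = 0.14 × 0.246597 = 0.0345236
  π_B·L_B = 0.31 × 0.0247235 = 0.00766429
  π_C·L_C = 0.29 × 0.0165727 = 0.00480608
  π_D·L_D = 0.26 × 0.00302755 = 0.000787164
Denominator: 0.0345236 + 0.00766429 + 0.00480608 + 0.000787164 = 0.0477811
Responsibility of Population D: 0.000787164 / 0.0477811 ≈ 0.0165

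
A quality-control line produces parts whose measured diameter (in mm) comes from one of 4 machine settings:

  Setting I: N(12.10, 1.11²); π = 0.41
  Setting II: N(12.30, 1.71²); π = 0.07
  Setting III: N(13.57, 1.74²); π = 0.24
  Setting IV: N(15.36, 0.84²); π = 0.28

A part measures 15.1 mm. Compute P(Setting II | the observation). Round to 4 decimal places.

The responsibility of component k is π_k f_k(x) divided by Σ_j π_j f_j(x).
Normal densities:
  p_I = 0.00931994
  p_II = 0.0610529
  p_III = 0.155763
  p_IV = 0.452717
Weight by the priors:
  π_I·p_I = 0.41 × 0.00931994 = 0.00382117
  π_II·p_II = 0.07 × 0.0610529 = 0.0042737
  π_III·p_III = 0.24 × 0.155763 = 0.0373832
  π_IV·p_IV = 0.28 × 0.452717 = 0.126761
Marginal: 0.00382117 + 0.0042737 + 0.0373832 + 0.126761 = 0.172239
P(Setting II | x) = 0.0042737 / 0.172239 ≈ 0.0248

0.0248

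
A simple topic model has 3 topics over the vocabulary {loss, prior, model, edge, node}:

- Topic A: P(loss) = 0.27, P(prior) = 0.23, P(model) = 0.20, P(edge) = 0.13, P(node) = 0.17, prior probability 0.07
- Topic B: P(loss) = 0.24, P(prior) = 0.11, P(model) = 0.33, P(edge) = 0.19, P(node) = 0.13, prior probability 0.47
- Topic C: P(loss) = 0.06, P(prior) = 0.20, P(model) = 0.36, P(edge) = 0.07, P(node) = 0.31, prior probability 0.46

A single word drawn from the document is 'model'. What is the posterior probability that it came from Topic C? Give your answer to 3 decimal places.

Apply Bayes' rule: the posterior for each component is proportional to its prior times its likelihood at x.
Evaluate each component's likelihood at the observed value:
  p_A = 0.2
  p_B = 0.33
  p_C = 0.36
Weight by the priors:
  P(Z=A)·p_A = 0.07 × 0.2 = 0.014
  P(Z=B)·p_B = 0.47 × 0.33 = 0.1551
  P(Z=C)·p_C = 0.46 × 0.36 = 0.1656
Evidence: 0.014 + 0.1551 + 0.1656 = 0.3347
So the posterior for Topic C is 0.1656 / 0.3347 ≈ 0.495.

0.495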